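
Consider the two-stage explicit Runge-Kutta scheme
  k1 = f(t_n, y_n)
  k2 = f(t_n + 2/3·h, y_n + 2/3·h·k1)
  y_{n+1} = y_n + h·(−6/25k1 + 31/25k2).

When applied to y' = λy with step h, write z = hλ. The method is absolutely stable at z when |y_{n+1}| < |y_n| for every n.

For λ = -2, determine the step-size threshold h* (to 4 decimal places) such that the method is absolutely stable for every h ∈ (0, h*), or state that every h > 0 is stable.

On y'=λy, z=hλ:
  k1=λy_n ⇒ h·k1=z·y_n;  k2=λ(1+2/3z)y_n ⇒ h·k2=z(1+2/3z)y_n
  y_{n+1}/y_n = 1 − 6/25z + 31/25z(1+2/3z) = 1 + z + 62/75z²
  so R(z) = 1 + z + 62/75z².

Find x<0 with |R(x)|<1.
x=-1.24: |R|=1.0311
R=1: x+62/75x²=0 ⇒ x=−75/62=-1.2097; min R=1−1/(4·62/75)=0.6976>−1
Confirm numerically:
  x=-1.105: |R|=0.90438 <1
  x=-0.499: |R|=0.70684 <1
  x=-0.493: |R|=0.70792 <1
  x=-1.664: |R|=1.62495 >1
  x=-1.463: |R|=1.30637 >1
So |R|<1 on (-1.2097, 0).

(-1.2097,0); λ=-2 ⇒ h* = (75/62)/2 = 0.6048.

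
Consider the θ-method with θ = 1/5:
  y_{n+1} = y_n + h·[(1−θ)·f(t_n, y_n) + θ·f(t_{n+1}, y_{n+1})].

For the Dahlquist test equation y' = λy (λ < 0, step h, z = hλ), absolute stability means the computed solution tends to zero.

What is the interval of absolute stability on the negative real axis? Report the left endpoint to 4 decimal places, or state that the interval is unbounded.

(-3.3333, 0).

Set f=λy, z=hλ:
  y_{n+1} = y_n + z·[4/5·y_n + 1/5·y_{n+1}] ⇒ (1 − 1/5z)y_{n+1} = (1 + 4/5z)y_n
  ⇒ R(z) = (1 + 4/5z)/(1 − 1/5z).

Solve |R(x)|<1 on ℝ⁻.
x=-0.74: |R|=0.3554
R=−1: 1+4/5x = −1+1/5x ⇒ -3/5x=2 ⇒ x=2/(-3/5)=-3.3333
Confirm numerically:
  x=-2.985: |R|=0.86913 <1
  x=-2.194: |R|=0.52488 <1
  x=-1.709: |R|=0.27366 <1
  x=-3.924: |R|=1.19857 >1
  x=-3.703: |R|=1.12743 >1
  x=-3.525: |R|=1.06745 >1
Stable set (-3.3333, 0).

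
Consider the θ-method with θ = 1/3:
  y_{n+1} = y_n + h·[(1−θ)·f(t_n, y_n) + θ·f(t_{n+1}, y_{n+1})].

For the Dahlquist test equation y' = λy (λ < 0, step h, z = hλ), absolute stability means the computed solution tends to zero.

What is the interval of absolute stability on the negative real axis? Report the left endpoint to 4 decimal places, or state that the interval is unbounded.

(-6.0000, 0).

Set f=λy, z=hλ:
  y_{n+1} = y_n + z·[2/3·y_n + 1/3·y_{n+1}] ⇒ (1 − 1/3z)y_{n+1} = (1 + 2/3z)y_n
  ⇒ R(z) = (1 + 2/3z)/(1 − 1/3z).

Solve |R(x)|<1 on ℝ⁻.
x=-1.61: |R|=0.0477
R=−1: 1+2/3x = −1+1/3x ⇒ -1/3x=2 ⇒ x=2/(-1/3)=-6.0000
Confirm numerically:
  x=-4.921: |R|=0.86378 <1
  x=-3.280: |R|=0.56688 <1
  x=-3.172: |R|=0.54180 <1
  x=-3.152: |R|=0.53706 <1
  x=-6.235: |R|=1.02545 >1
  x=-6.190: |R|=1.02067 >1
  x=-6.071: |R|=1.00783 >1
Stable set (-6.0000, 0).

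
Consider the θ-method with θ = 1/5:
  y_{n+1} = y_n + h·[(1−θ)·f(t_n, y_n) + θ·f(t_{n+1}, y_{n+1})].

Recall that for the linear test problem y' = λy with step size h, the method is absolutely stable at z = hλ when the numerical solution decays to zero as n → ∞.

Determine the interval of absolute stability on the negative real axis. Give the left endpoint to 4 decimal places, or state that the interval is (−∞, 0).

z∈(-3.3333,0).

With y'=λy (z=hλ):
  y_{n+1} = y_n + z·[4/5·y_n + 1/5·y_{n+1}] ⇒ (1 − 1/5z)y_{n+1} = (1 + 4/5z)y_n
  so R(z) = (1 + 4/5z)/(1 − 1/5z).

Solve |R(x)|<1 on ℝ⁻.
x=-1.3: |R|=0.0317
R=−1: 1+4/5x = −1+1/5x ⇒ -3/5x=2 ⇒ x=2/(-3/5)=-3.3333
Confirm numerically:
  x=-2.589: |R|=0.70576 <1
  x=-2.411: |R|=0.62664 <1
  x=-2.096: |R|=0.47689 <1
  x=-1.418: |R|=0.10471 <1
  x=-3.909: |R|=1.19385 >1
  x=-3.642: |R|=1.10715 >1
  x=-3.587: |R|=1.08862 >1
Interval (-3.3333, 0).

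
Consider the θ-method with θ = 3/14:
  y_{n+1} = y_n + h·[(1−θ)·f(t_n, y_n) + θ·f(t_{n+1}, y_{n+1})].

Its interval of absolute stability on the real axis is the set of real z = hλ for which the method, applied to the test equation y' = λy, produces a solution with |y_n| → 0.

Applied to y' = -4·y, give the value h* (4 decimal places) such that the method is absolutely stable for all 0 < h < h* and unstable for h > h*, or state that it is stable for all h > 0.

(-3.5000,0); λ=-4 ⇒ h* = (7/2)/4 = 0.8750.

On y'=λy, z=hλ:
  y_{n+1} = y_n + z·[11/14·y_n + 3/14·y_{n+1}] ⇒ (1 − 3/14z)y_{n+1} = (1 + 11/14z)y_n
  R(z) = (1 + 11/14z)/(1 − 3/14z).

Find x<0 with |R(x)|<1.
x=-0.82: |R|=0.3026
R=−1: 1+11/14x = −1+3/14x ⇒ -4/7x=2 ⇒ x=2/(-4/7)=-3.5000
Confirm numerically:
  x=-3.138: |R|=0.87631 <1
  x=-2.840: |R|=0.76554 <1
  x=-2.663: |R|=0.69548 <1
  x=-4.015: |R|=1.15819 >1
  x=-3.740: |R|=1.07613 >1
So |R|<1 on (-3.5000, 0).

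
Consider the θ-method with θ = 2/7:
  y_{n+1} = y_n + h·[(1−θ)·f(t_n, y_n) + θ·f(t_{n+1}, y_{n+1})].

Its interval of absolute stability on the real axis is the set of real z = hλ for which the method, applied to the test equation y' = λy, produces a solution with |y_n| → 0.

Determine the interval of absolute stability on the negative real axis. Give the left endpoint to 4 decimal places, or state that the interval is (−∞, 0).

z∈(-4.6667,0).

Test eqn y'=λy, z=hλ:
  y_{n+1} = y_n + z·[5/7·y_n + 2/7·y_{n+1}] ⇒ (1 − 2/7z)y_{n+1} = (1 + 5/7z)y_n
  Hence R(z) = (1 + 5/7z)/(1 − 2/7z).

Boundary: |R(x)|=1, x<0.
x=-1.35: |R|=0.0258
R=−1: 1+5/7x = −1+2/7x ⇒ -3/7x=2 ⇒ x=2/(-3/7)=-4.6667
Confirm numerically:
  x=-3.896: |R|=0.84370 <1
  x=-3.579: |R|=0.76953 <1
  x=-3.268: |R|=0.69001 <1
  x=-2.356: |R|=0.40813 <1
  x=-5.259: |R|=1.10144 >1
  x=-5.158: |R|=1.08512 >1
So |R|<1 on (-4.6667, 0).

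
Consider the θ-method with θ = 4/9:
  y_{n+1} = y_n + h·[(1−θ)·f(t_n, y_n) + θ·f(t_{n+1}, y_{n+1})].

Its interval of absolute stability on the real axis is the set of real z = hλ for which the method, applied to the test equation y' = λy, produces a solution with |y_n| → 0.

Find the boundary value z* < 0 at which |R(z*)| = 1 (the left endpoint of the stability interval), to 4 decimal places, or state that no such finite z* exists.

On y'=λy, z=hλ:
  y_{n+1} = y_n + z·[5/9·y_n + 4/9·y_{n+1}] ⇒ (1 − 4/9z)y_{n+1} = (1 + 5/9z)y_n
  R(z) = (1 + 5/9z)/(1 − 4/9z).

Need |R(x)|<1, x<0.
x=-0.87: |R|=0.3726
R=−1: 1+5/9x = −1+4/9x ⇒ -1/9x=2 ⇒ x=2/(-1/9)=-18.0000
Confirm numerically:
  x=-15.576: |R|=0.96600 <1
  x=-15.488: |R|=0.96460 <1
  x=-11.258: |R|=0.87522 <1
  x=-18.391: |R|=1.00474 >1
  x=-18.156: |R|=1.00191 >1
  x=-18.104: |R|=1.00128 >1
So |R|<1 on (-18.0000, 0).

left endpoint -18.0000.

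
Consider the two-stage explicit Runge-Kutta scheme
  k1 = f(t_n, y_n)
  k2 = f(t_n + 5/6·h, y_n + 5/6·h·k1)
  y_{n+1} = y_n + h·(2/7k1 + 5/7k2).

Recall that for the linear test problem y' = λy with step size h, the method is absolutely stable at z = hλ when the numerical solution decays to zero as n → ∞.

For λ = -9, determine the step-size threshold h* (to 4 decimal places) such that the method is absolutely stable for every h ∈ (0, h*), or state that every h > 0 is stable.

Test eqn y'=λy, z=hλ:
  k1=λy_n ⇒ h·k1=z·y_n;  k2=λ(1+5/6z)y_n ⇒ h·k2=z(1+5/6z)y_n
  y_{n+1}/y_n = 1 + 2/7z + 5/7z(1+5/6z) = 1 + z + 25/42z²
  Hence R(z) = 1 + z + 25/42z².

Solve |R(x)|<1 on ℝ⁻.
x=-0.43: |R|=0.6801
R=1: x+25/42x²=0 ⇒ x=−42/25=-1.6800; min R=1−1/(4·25/42)=0.5800>−1
Confirm numerically:
  x=-1.394: |R|=0.76269 <1
  x=-1.385: |R|=0.75680 <1
  x=-1.351: |R|=0.73543 <1
  x=-2.149: |R|=1.59993 >1
  x=-1.914: |R|=1.26659 >1
So |R|<1 on (-1.6800, 0).

(-1.6800,0); λ=-9 ⇒ h* = (42/25)/9 = 0.1867.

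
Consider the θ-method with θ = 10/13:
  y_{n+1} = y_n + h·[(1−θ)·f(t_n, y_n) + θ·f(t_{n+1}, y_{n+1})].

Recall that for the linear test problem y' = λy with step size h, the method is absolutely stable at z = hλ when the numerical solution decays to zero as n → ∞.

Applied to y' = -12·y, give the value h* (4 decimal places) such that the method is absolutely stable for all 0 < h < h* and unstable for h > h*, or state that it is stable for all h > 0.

On y'=λy, z=hλ:
  y_{n+1} = y_n + z·[3/13·y_n + 10/13·y_{n+1}] ⇒ (1 − 10/13z)y_{n+1} = (1 + 3/13z)y_n
  R(z) = (1 + 3/13z)/(1 − 10/13z).

Solve |R(x)|<1 on ℝ⁻.
x=-1.22: |R|=0.3706
x=-2: |R|=0.2121
x=-10: |R|=0.1504
x=-100: |R|=0.2833
θ=10/13≥1/2 ⇒ |1+3/13x|<|1−10/13x| ∀x<0 ⇒ interval (−∞,0).

interval (−∞, 0). Any h>0 works for λ=-12.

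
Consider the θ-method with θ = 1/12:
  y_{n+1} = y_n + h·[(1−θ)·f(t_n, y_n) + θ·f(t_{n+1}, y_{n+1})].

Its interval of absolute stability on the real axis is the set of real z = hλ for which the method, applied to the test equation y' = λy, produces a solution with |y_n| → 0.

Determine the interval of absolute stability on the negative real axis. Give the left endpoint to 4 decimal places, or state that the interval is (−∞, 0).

z∈(-2.4000,0).

With y'=λy (z=hλ):
  y_{n+1} = y_n + z·[11/12·y_n + 1/12·y_{n+1}] ⇒ (1 − 1/12z)y_{n+1} = (1 + 11/12z)y_n
  so R(z) = (1 + 11/12z)/(1 − 1/12z).

Find x<0 with |R(x)|<1.
x=-1.45: |R|=0.2937
R=−1: 1+11/12x = −1+1/12x ⇒ -5/6x=2 ⇒ x=2/(-5/6)=-2.4000
Confirm numerically:
  x=-2.043: |R|=0.74578 <1
  x=-1.883: |R|=0.62760 <1
  x=-1.529: |R|=0.35620 <1
  x=-1.058: |R|=0.02772 <1
  x=-2.746: |R|=1.23464 >1
  x=-2.724: |R|=1.22005 >1
  x=-2.516: |R|=1.07991 >1
So |R|<1 on (-2.4000, 0).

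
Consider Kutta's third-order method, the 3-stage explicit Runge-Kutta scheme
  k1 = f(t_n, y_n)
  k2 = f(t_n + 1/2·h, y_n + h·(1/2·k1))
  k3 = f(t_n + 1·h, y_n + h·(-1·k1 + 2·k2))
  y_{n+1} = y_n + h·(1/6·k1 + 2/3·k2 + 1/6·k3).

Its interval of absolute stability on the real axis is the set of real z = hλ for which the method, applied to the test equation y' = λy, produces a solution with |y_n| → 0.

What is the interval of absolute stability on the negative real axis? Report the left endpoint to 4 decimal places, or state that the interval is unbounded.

With y'=λy (z=hλ):
  order 3, 3-stage ⇒ R(z)=1+z+z^2/2+z^3/6
  (e.g. R(-0.68)=0.49879, |R|=0.49879)

Need |R(x)|<1, x<0.
x=-0.68: |R|=0.4988
|R(-2.53)|=1.0286 |R(-1.39)|=0.1284 |R(-0.9)|=0.3835
Bisect:
  x_lo=-3.1959 |R|=2.5295  x_hi=-0.2271 |R|=0.7967
  mid=-1.71153 |R|=0.08247 →hi
  mid=-2.45374 |R|=0.90558 →hi
  mid=-2.82484 |R|=1.59188 →lo
  mid=-2.63929 |R|=1.22051 →lo
  mid=-2.54651 |R|=1.05639 →lo
  mid=-2.50012 |R|=0.97937 →hi
  mid=-2.52332 |R|=1.01747 →lo
  mid=-2.51172 |R|=0.99832 →hi
  mid=-2.51752 |R|=1.00787 →lo
  mid=-2.51462 |R|=1.00309 →lo
  ...
  [-2.51281,-2.51263] ⇒ x*=-2.5127
Stable set (-2.5127, 0).

(-2.5127, 0).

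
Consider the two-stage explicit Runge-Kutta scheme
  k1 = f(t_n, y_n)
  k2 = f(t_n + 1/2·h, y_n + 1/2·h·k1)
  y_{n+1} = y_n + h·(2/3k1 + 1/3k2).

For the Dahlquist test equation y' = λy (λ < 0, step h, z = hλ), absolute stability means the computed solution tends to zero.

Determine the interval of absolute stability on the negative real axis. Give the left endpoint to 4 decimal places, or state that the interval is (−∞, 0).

z∈(-6.0000,0).

With y'=λy (z=hλ):
  k1=λy_n ⇒ h·k1=z·y_n;  k2=λ(1+1/2z)y_n ⇒ h·k2=z(1+1/2z)y_n
  y_{n+1}/y_n = 1 + 2/3z + 1/3z(1+1/2z) = 1 + z + 1/6z²
  ⇒ R(z) = 1 + z + 1/6z².

Solve |R(x)|<1 on ℝ⁻.
x=-0.51: |R|=0.5333
R=1: x+1/6x²=0 ⇒ x=−6=-6.0000; min R=1−1/(4·1/6)=-0.5000>−1
Confirm numerically:
  x=-4.973: |R|=0.14879 <1
  x=-4.269: |R|=0.23161 <1
  x=-2.974: |R|=0.49989 <1
  x=-6.481: |R|=1.51956 >1
  x=-6.412: |R|=1.44029 >1
  x=-6.283: |R|=1.29635 >1
Interval (-6.0000, 0).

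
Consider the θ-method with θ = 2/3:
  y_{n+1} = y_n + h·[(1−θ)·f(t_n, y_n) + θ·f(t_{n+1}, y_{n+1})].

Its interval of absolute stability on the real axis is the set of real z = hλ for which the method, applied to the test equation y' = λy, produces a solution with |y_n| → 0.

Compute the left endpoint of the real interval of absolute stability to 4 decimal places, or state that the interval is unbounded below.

With y'=λy (z=hλ):
  y_{n+1} = y_n + z·[1/3·y_n + 2/3·y_{n+1}] ⇒ (1 − 2/3z)y_{n+1} = (1 + 1/3z)y_n
  Hence R(z) = (1 + 1/3z)/(1 − 2/3z).

Need |R(x)|<1, x<0.
x=-1.37: |R|=0.2840
x=-2: |R|=0.1429
x=-10: |R|=0.3043
x=-100: |R|=0.4778
θ=2/3≥1/2 ⇒ |1+1/3x|<|1−2/3x| ∀x<0 ⇒ interval (−∞,0).

unbounded; (−∞, 0).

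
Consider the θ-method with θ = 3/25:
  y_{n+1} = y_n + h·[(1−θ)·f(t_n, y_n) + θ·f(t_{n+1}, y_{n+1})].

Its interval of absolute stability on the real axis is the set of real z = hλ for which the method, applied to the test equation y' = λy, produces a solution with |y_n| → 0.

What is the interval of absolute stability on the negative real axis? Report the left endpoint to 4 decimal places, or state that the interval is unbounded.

On y'=λy, z=hλ:
  y_{n+1} = y_n + z·[22/25·y_n + 3/25·y_{n+1}] ⇒ (1 − 3/25z)y_{n+1} = (1 + 22/25z)y_n
  so R(z) = (1 + 22/25z)/(1 − 3/25z).

Need |R(x)|<1, x<0.
x=-0.82: |R|=0.2535
R=−1: 1+22/25x = −1+3/25x ⇒ -19/25x=2 ⇒ x=2/(-19/25)=-2.6316
Confirm numerically:
  x=-2.501: |R|=0.92367 <1
  x=-2.274: |R|=0.78650 <1
  x=-1.149: |R|=0.00977 <1
  x=-2.869: |R|=1.13423 >1
  x=-2.725: |R|=1.05350 >1
Stable set (-2.6316, 0).

z∈(-2.6316,0).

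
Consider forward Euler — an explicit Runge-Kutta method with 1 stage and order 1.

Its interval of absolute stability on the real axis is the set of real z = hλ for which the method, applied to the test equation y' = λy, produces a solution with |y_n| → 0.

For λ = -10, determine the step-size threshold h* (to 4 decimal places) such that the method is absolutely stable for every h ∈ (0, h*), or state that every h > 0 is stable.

With y'=λy (z=hλ):
  order 1, 1-stage ⇒ R(z)=1+z
  (e.g. R(-1.71)=-0.71000, |R|=0.71000)

Find x<0 with |R(x)|<1.
x=-1.71: |R|=0.7100
|R(-2.18)|=1.1800 |R(-2)|=1.0000 |R(-0.69)|=0.3100
Bisect:
  x_lo=-2.7030 |R|=1.7030  x_hi=-0.3855 |R|=0.6145
  mid=-1.54426 |R|=0.54426 →hi
  mid=-2.12364 |R|=1.12364 →lo
  mid=-1.83395 |R|=0.83395 →hi
  mid=-1.97879 |R|=0.97879 →hi
  mid=-2.05121 |R|=1.05121 →lo
  mid=-2.01500 |R|=1.01500 →lo
  mid=-1.99690 |R|=0.99690 →hi
  mid=-2.00595 |R|=1.00595 →lo
  ...
  [-2.00001,-1.99987] ⇒ x*=-2.0000
Interval (-2.0000, 0).

(-2.0000,0); λ=-10 ⇒ h* = 0.2000.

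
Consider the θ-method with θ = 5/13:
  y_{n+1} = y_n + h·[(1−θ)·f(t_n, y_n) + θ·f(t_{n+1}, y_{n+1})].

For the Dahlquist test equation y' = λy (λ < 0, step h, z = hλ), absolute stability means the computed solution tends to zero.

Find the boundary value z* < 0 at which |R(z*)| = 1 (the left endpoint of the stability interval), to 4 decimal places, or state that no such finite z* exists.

On y'=λy, z=hλ:
  y_{n+1} = y_n + z·[8/13·y_n + 5/13·y_{n+1}] ⇒ (1 − 5/13z)y_{n+1} = (1 + 8/13z)y_n
  R(z) = (1 + 8/13z)/(1 − 5/13z).

Boundary: |R(x)|=1, x<0.
x=-1.41: |R|=0.0858
R=−1: 1+8/13x = −1+5/13x ⇒ -3/13x=2 ⇒ x=2/(-3/13)=-8.6667
Confirm numerically:
  x=-5.806: |R|=0.79581 <1
  x=-5.388: |R|=0.75373 <1
  x=-4.207: |R|=0.60690 <1
  x=-8.972: |R|=1.01583 >1
  x=-8.727: |R|=1.00320 >1
Stable set (-8.6667, 0).

z* = -8.6667.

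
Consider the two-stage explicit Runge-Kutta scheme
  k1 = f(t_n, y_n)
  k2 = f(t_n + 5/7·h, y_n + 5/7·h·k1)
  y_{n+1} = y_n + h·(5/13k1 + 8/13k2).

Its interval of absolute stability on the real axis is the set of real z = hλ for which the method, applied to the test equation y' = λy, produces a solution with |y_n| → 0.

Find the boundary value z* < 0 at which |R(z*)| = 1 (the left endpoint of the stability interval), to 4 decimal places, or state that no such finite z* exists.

left endpoint -2.2750.

With y'=λy (z=hλ):
  k1=λy_n ⇒ h·k1=z·y_n;  k2=λ(1+5/7z)y_n ⇒ h·k2=z(1+5/7z)y_n
  y_{n+1}/y_n = 1 + 5/13z + 8/13z(1+5/7z) = 1 + z + 40/91z²
  ⇒ R(z) = 1 + z + 40/91z².

Boundary: |R(x)|=1, x<0.
x=-1.74: |R|=0.5908
R=1: x+40/91x²=0 ⇒ x=−91/40=-2.2750; min R=1−1/(4·40/91)=0.4313>−1
Confirm numerically:
  x=-1.804: |R|=0.62651 <1
  x=-1.334: |R|=0.44822 <1
  x=-1.235: |R|=0.43543 <1
  x=-2.783: |R|=1.62143 >1
  x=-2.360: |R|=1.08818 >1
So |R|<1 on (-2.2750, 0).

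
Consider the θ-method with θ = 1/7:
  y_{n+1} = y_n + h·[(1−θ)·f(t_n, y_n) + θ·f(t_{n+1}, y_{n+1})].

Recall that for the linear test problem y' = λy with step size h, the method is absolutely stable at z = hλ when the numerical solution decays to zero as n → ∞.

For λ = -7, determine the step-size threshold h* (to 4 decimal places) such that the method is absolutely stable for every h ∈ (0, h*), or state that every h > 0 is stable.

(-2.8000,0); λ=-7 ⇒ h* = (14/5)/7 = 0.4000.

On y'=λy, z=hλ:
  y_{n+1} = y_n + z·[6/7·y_n + 1/7·y_{n+1}] ⇒ (1 − 1/7z)y_{n+1} = (1 + 6/7z)y_n
  Hence R(z) = (1 + 6/7z)/(1 − 1/7z).

Find x<0 with |R(x)|<1.
x=-1.32: |R|=0.1106
R=−1: 1+6/7x = −1+1/7x ⇒ -5/7x=2 ⇒ x=2/(-5/7)=-2.8000
Confirm numerically:
  x=-2.301: |R|=0.73175 <1
  x=-2.251: |R|=0.70328 <1
  x=-1.966: |R|=0.53491 <1
  x=-1.134: |R|=0.02410 <1
  x=-2.970: |R|=1.08526 >1
  x=-2.870: |R|=1.03546 >1
Stable set (-2.8000, 0).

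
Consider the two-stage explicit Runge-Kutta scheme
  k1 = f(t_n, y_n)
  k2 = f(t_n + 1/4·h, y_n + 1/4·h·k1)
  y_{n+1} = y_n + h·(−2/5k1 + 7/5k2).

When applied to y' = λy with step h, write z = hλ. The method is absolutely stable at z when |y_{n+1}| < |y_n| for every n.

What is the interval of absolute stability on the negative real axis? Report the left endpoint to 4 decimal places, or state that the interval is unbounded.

z∈(-2.8571,0).

Set f=λy, z=hλ:
  k1=λy_n ⇒ h·k1=z·y_n;  k2=λ(1+1/4z)y_n ⇒ h·k2=z(1+1/4z)y_n
  y_{n+1}/y_n = 1 − 2/5z + 7/5z(1+1/4z) = 1 + z + 7/20z²
  ⇒ R(z) = 1 + z + 7/20z².

Find x<0 with |R(x)|<1.
x=-0.95: |R|=0.3659
R=1: x+7/20x²=0 ⇒ x=−20/7=-2.8571; min R=1−1/(4·7/20)=0.2857>−1
Confirm numerically:
  x=-2.605: |R|=0.77011 <1
  x=-2.376: |R|=0.59988 <1
  x=-2.010: |R|=0.40403 <1
  x=-1.530: |R|=0.28931 <1
  x=-3.221: |R|=1.41019 >1
  x=-3.170: |R|=1.34711 >1
  x=-3.090: |R|=1.25183 >1
Interval (-2.8571, 0).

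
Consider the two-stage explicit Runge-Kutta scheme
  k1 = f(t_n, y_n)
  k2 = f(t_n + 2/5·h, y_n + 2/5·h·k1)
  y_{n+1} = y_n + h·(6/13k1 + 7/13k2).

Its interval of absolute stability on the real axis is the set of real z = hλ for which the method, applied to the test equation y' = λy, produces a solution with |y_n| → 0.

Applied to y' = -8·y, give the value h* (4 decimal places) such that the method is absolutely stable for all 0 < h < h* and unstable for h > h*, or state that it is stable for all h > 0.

(-4.6429,0); λ=-8 ⇒ h* = (65/14)/8 = 0.5804.

On y'=λy, z=hλ:
  k1=λy_n ⇒ h·k1=z·y_n;  k2=λ(1+2/5z)y_n ⇒ h·k2=z(1+2/5z)y_n
  y_{n+1}/y_n = 1 + 6/13z + 7/13z(1+2/5z) = 1 + z + 14/65z²
  R(z) = 1 + z + 14/65z².

Need |R(x)|<1, x<0.
x=-1.46: |R|=0.0009
R=1: x+14/65x²=0 ⇒ x=−65/14=-4.6429; min R=1−1/(4·14/65)=-0.1607>−1
Confirm numerically:
  x=-4.016: |R|=0.45778 <1
  x=-3.505: |R|=0.14101 <1
  x=-1.998: |R|=0.13818 <1
  x=-5.107: |R|=1.51054 >1
  x=-5.088: |R|=1.48782 >1
  x=-4.741: |R|=1.10022 >1
Stable set (-4.6429, 0).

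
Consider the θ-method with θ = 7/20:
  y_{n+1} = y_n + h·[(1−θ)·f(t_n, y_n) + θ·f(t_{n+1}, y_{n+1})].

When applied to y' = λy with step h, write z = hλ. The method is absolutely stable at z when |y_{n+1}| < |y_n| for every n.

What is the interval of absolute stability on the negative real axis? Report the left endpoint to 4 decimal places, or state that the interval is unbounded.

z∈(-6.6667,0).

Test eqn y'=λy, z=hλ:
  y_{n+1} = y_n + z·[13/20·y_n + 7/20·y_{n+1}] ⇒ (1 − 7/20z)y_{n+1} = (1 + 13/20z)y_n
  ⇒ R(z) = (1 + 13/20z)/(1 − 7/20z).

Solve |R(x)|<1 on ℝ⁻.
x=-1.66: |R|=0.0500
R=−1: 1+13/20x = −1+7/20x ⇒ -3/10x=2 ⇒ x=2/(-3/10)=-6.6667
Confirm numerically:
  x=-4.779: |R|=0.78811 <1
  x=-4.169: |R|=0.69530 <1
  x=-2.943: |R|=0.44972 <1
  x=-2.925: |R|=0.44534 <1
  x=-7.161: |R|=1.04229 >1
  x=-6.899: |R|=1.02041 >1
  x=-6.790: |R|=1.01096 >1
So |R|<1 on (-6.6667, 0).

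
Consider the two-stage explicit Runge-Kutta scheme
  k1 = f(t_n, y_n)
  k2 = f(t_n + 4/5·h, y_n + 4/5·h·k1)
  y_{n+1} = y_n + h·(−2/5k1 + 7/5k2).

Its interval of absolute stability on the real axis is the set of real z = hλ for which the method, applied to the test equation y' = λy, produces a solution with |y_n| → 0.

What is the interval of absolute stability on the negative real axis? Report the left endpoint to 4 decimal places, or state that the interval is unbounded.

(-0.8929, 0).

Set f=λy, z=hλ:
  k1=λy_n ⇒ h·k1=z·y_n;  k2=λ(1+4/5z)y_n ⇒ h·k2=z(1+4/5z)y_n
  y_{n+1}/y_n = 1 − 2/5z + 7/5z(1+4/5z) = 1 + z + 28/25z²
  R(z) = 1 + z + 28/25z².

Find x<0 with |R(x)|<1.
x=-0.82: |R|=0.9331
R=1: x+28/25x²=0 ⇒ x=−25/28=-0.8929; min R=1−1/(4·28/25)=0.7768>−1
Confirm numerically:
  x=-0.794: |R|=0.91209 <1
  x=-0.541: |R|=0.78680 <1
  x=-0.463: |R|=0.77709 <1
  x=-1.380: |R|=1.75293 >1
  x=-1.154: |R|=1.33752 >1
Interval (-0.8929, 0).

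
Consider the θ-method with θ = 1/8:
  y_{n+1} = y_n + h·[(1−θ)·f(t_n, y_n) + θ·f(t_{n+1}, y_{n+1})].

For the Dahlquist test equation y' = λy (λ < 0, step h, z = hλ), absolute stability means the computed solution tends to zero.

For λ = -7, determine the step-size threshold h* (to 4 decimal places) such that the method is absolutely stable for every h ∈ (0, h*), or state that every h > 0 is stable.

(-2.6667,0); λ=-7 ⇒ h* = (8/3)/7 = 0.3810.

With y'=λy (z=hλ):
  y_{n+1} = y_n + z·[7/8·y_n + 1/8·y_{n+1}] ⇒ (1 − 1/8z)y_{n+1} = (1 + 7/8z)y_n
  ⇒ R(z) = (1 + 7/8z)/(1 − 1/8z).

Find x<0 with |R(x)|<1.
x=-0.66: |R|=0.3903
R=−1: 1+7/8x = −1+1/8x ⇒ -3/4x=2 ⇒ x=2/(-3/4)=-2.6667
Confirm numerically:
  x=-2.472: |R|=0.88846 <1
  x=-1.977: |R|=0.58525 <1
  x=-1.822: |R|=0.48402 <1
  x=-1.117: |R|=0.01985 <1
  x=-3.135: |R|=1.25236 >1
  x=-2.999: |R|=1.18129 >1
Stable set (-2.6667, 0).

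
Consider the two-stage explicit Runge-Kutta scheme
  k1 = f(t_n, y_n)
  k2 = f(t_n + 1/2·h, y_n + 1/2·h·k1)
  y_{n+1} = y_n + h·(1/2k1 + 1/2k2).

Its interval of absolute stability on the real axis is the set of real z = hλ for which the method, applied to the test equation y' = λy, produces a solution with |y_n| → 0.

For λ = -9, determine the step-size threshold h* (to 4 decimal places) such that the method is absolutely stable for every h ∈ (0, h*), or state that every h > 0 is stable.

(-4.0000,0); λ=-9 ⇒ h* = (4)/9 = 0.4444.

Set f=λy, z=hλ:
  k1=λy_n ⇒ h·k1=z·y_n;  k2=λ(1+1/2z)y_n ⇒ h·k2=z(1+1/2z)y_n
  y_{n+1}/y_n = 1 + 1/2z + 1/2z(1+1/2z) = 1 + z + 1/4z²
  Hence R(z) = 1 + z + 1/4z².

Find x<0 with |R(x)|<1.
x=-0.93: |R|=0.2862
R=1: x+1/4x²=0 ⇒ x=−4=-4.0000; min R=1−1/(4·1/4)=0.0000>−1
Confirm numerically:
  x=-3.968: |R|=0.96826 <1
  x=-3.459: |R|=0.53217 <1
  x=-3.129: |R|=0.31866 <1
  x=-3.058: |R|=0.27984 <1
  x=-4.094: |R|=1.09621 >1
  x=-4.049: |R|=1.04960 >1
Stable set (-4.0000, 0).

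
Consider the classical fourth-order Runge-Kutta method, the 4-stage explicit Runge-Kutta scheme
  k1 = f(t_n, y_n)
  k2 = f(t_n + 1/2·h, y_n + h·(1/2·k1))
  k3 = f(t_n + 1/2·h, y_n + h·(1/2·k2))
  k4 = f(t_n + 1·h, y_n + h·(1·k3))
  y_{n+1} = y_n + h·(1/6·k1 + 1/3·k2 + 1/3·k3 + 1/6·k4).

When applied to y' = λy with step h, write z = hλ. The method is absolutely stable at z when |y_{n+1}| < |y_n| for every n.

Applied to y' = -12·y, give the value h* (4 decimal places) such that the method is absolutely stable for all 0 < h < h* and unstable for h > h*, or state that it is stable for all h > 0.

Set f=λy, z=hλ:
  order 4, 4-stage ⇒ R(z)=1+z+z^2/2+z^3/6+z^4/24
  (e.g. R(-1.76)=0.27997, |R|=0.27997)

Boundary: |R(x)|=1, x<0.
x=-1.76: |R|=0.2800
|R(-2.65)|=0.8145 |R(-2.54)|=0.6889 |R(-2.46)|=0.6106
Bisect:
  x_lo=-3.2790 |R|=2.0379  x_hi=-0.0611 |R|=0.9407
  mid=-1.67006 |R|=0.27229 →hi
  mid=-2.47454 |R|=0.62403 →hi
  mid=-2.87678 |R|=1.14692 →lo
  mid=-2.67566 |R|=0.84690 →hi
  mid=-2.77622 |R|=0.98640 →hi
  mid=-2.82650 |R|=1.06392 →lo
  mid=-2.80136 |R|=1.02449 →lo
  mid=-2.78879 |R|=1.00528 →lo
  ...
  [-2.78545,-2.78525] ⇒ x*=-2.7853
Interval (-2.7853, 0).

(-2.7853,0); λ=-12 ⇒ h* = 0.2321.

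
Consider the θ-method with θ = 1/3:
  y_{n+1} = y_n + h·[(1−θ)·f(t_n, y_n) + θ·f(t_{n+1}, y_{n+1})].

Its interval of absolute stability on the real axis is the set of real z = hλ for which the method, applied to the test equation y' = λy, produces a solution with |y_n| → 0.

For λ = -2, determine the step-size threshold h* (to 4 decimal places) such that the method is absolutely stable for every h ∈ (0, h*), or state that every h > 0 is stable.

(-6.0000,0); λ=-2 ⇒ h* = (6)/2 = 3.0000.

Test eqn y'=λy, z=hλ:
  y_{n+1} = y_n + z·[2/3·y_n + 1/3·y_{n+1}] ⇒ (1 − 1/3z)y_{n+1} = (1 + 2/3z)y_n
  ⇒ R(z) = (1 + 2/3z)/(1 − 1/3z).

Solve |R(x)|<1 on ℝ⁻.
x=-0.53: |R|=0.5496
R=−1: 1+2/3x = −1+1/3x ⇒ -1/3x=2 ⇒ x=2/(-1/3)=-6.0000
Confirm numerically:
  x=-5.548: |R|=0.94712 <1
  x=-5.178: |R|=0.89949 <1
  x=-5.088: |R|=0.88724 <1
  x=-4.288: |R|=0.76509 <1
  x=-6.449: |R|=1.04752 >1
  x=-6.401: |R|=1.04266 >1
  x=-6.282: |R|=1.03038 >1
So |R|<1 on (-6.0000, 0).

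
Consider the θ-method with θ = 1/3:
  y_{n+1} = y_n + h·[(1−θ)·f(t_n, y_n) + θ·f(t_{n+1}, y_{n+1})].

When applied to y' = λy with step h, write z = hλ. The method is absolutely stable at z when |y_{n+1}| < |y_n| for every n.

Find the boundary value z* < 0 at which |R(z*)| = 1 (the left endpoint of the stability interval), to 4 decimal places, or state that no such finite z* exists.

z* = -6.0000.

With y'=λy (z=hλ):
  y_{n+1} = y_n + z·[2/3·y_n + 1/3·y_{n+1}] ⇒ (1 − 1/3z)y_{n+1} = (1 + 2/3z)y_n
  ⇒ R(z) = (1 + 2/3z)/(1 − 1/3z).

Need |R(x)|<1, x<0.
x=-1.22: |R|=0.1327
R=−1: 1+2/3x = −1+1/3x ⇒ -1/3x=2 ⇒ x=2/(-1/3)=-6.0000
Confirm numerically:
  x=-5.819: |R|=0.97948 <1
  x=-3.380: |R|=0.58934 <1
  x=-2.985: |R|=0.49624 <1
  x=-6.597: |R|=1.06221 >1
  x=-6.435: |R|=1.04610 >1
  x=-6.022: |R|=1.00244 >1
Stable set (-6.0000, 0).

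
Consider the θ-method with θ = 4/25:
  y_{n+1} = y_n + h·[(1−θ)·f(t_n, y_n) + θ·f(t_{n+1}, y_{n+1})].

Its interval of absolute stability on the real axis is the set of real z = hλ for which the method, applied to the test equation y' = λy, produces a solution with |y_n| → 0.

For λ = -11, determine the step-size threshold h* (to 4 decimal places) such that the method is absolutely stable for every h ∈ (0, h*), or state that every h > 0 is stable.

(-2.9412,0); λ=-11 ⇒ h* = (50/17)/11 = 0.2674.

With y'=λy (z=hλ):
  y_{n+1} = y_n + z·[21/25·y_n + 4/25·y_{n+1}] ⇒ (1 − 4/25z)y_{n+1} = (1 + 21/25z)y_n
  ⇒ R(z) = (1 + 21/25z)/(1 − 4/25z).

Solve |R(x)|<1 on ℝ⁻.
x=-1.04: |R|=0.1084
R=−1: 1+21/25x = −1+4/25x ⇒ -17/25x=2 ⇒ x=2/(-17/25)=-2.9412
Confirm numerically:
  x=-2.118: |R|=0.58192 <1
  x=-1.879: |R|=0.44467 <1
  x=-1.324: |R|=0.09255 <1
  x=-3.531: |R|=1.25629 >1
  x=-3.311: |R|=1.16439 >1
  x=-3.105: |R|=1.07443 >1
Interval (-2.9412, 0).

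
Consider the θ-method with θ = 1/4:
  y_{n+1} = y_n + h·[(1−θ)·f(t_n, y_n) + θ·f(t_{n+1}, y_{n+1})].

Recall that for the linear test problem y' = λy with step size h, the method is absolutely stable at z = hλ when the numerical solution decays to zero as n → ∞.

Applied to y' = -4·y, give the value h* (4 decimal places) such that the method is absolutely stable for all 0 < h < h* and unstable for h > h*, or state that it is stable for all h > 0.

Set f=λy, z=hλ:
  y_{n+1} = y_n + z·[3/4·y_n + 1/4·y_{n+1}] ⇒ (1 − 1/4z)y_{n+1} = (1 + 3/4z)y_n
  Hence R(z) = (1 + 3/4z)/(1 − 1/4z).

Solve |R(x)|<1 on ℝ⁻.
x=-1.34: |R|=0.0037
R=−1: 1+3/4x = −1+1/4x ⇒ -1/2x=2 ⇒ x=2/(-1/2)=-4.0000
Confirm numerically:
  x=-3.495: |R|=0.86524 <1
  x=-2.782: |R|=0.64081 <1
  x=-1.634: |R|=0.16010 <1
  x=-4.261: |R|=1.06319 >1
  x=-4.129: |R|=1.03174 >1
  x=-4.042: |R|=1.01045 >1
Stable set (-4.0000, 0).

(-4.0000,0); λ=-4 ⇒ h* = (4)/4 = 1.0000.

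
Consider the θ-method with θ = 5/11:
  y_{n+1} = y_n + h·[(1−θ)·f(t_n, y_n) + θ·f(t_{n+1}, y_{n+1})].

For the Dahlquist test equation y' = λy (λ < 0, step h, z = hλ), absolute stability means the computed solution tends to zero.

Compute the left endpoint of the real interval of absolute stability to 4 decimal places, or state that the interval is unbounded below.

Test eqn y'=λy, z=hλ:
  y_{n+1} = y_n + z·[6/11·y_n + 5/11·y_{n+1}] ⇒ (1 − 5/11z)y_{n+1} = (1 + 6/11z)y_n
  Hence R(z) = (1 + 6/11z)/(1 − 5/11z).

Solve |R(x)|<1 on ℝ⁻.
x=-1.73: |R|=0.0316
R=−1: 1+6/11x = −1+5/11x ⇒ -1/11x=2 ⇒ x=2/(-1/11)=-22.0000
Confirm numerically:
  x=-19.654: |R|=0.97853 <1
  x=-19.206: |R|=0.97390 <1
  x=-13.314: |R|=0.88802 <1
  x=-11.780: |R|=0.85379 <1
  x=-22.475: |R|=1.00385 >1
  x=-22.188: |R|=1.00154 >1
  x=-22.143: |R|=1.00117 >1
So |R|<1 on (-22.0000, 0).

left endpoint -22.0000.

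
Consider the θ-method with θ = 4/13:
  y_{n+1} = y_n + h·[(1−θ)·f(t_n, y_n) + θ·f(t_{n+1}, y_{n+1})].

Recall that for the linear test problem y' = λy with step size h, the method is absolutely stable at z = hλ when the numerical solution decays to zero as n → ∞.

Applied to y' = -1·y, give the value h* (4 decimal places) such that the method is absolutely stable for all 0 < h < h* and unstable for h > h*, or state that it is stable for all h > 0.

(-5.2000,0); λ=-1 ⇒ h* = (26/5)/1 = 5.2000.

With y'=λy (z=hλ):
  y_{n+1} = y_n + z·[9/13·y_n + 4/13·y_{n+1}] ⇒ (1 − 4/13z)y_{n+1} = (1 + 9/13z)y_n
  Hence R(z) = (1 + 9/13z)/(1 − 4/13z).

Need |R(x)|<1, x<0.
x=-0.4: |R|=0.6438
R=−1: 1+9/13x = −1+4/13x ⇒ -5/13x=2 ⇒ x=2/(-5/13)=-5.2000
Confirm numerically:
  x=-4.149: |R|=0.82244 <1
  x=-4.018: |R|=0.79671 <1
  x=-2.566: |R|=0.43389 <1
  x=-5.388: |R|=1.02721 >1
  x=-5.331: |R|=1.01908 >1
  x=-5.267: |R|=1.00983 >1
So |R|<1 on (-5.2000, 0).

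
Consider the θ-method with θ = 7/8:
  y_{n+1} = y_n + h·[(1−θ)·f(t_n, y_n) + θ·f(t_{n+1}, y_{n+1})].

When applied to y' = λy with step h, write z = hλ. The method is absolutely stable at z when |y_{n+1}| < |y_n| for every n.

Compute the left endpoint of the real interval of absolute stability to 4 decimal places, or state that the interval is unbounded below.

On y'=λy, z=hλ:
  y_{n+1} = y_n + z·[1/8·y_n + 7/8·y_{n+1}] ⇒ (1 − 7/8z)y_{n+1} = (1 + 1/8z)y_n
  ⇒ R(z) = (1 + 1/8z)/(1 − 7/8z).

Need |R(x)|<1, x<0.
x=-1.11: |R|=0.4369
x=-2: |R|=0.2727
x=-10: |R|=0.0256
x=-100: |R|=0.1299
θ=7/8≥1/2 ⇒ |1+1/8x|<|1−7/8x| ∀x<0 ⇒ interval (−∞,0).

(−∞, 0) — no finite endpoint.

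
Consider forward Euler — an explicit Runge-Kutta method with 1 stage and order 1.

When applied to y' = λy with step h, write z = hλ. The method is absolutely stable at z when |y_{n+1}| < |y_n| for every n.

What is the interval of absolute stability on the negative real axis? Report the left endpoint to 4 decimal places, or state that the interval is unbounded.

On y'=λy, z=hλ:
  order 1, 1-stage ⇒ R(z)=1+z
  (e.g. R(-0.55)=0.45000, |R|=0.45000)

Solve |R(x)|<1 on ℝ⁻.
x=-0.55: |R|=0.4500
|R(-2.19)|=1.1900 |R(-1.43)|=0.4300 |R(-1.31)|=0.3100
Bisect:
  x_lo=-2.4591 |R|=1.4591  x_hi=-0.1274 |R|=0.8726
  mid=-1.29327 |R|=0.29327 →hi
  mid=-1.87620 |R|=0.87620 →hi
  mid=-2.16766 |R|=1.16766 →lo
  mid=-2.02193 |R|=1.02193 →lo
  mid=-1.94906 |R|=0.94906 →hi
  mid=-1.98550 |R|=0.98550 →hi
  mid=-2.00371 |R|=1.00371 →lo
  mid=-1.99460 |R|=0.99460 →hi
  mid=-1.99916 |R|=0.99916 →hi
  ...
  [-2.00001,-1.99987] ⇒ x*=-2.0000
So |R|<1 on (-2.0000, 0).

z∈(-2.0000,0).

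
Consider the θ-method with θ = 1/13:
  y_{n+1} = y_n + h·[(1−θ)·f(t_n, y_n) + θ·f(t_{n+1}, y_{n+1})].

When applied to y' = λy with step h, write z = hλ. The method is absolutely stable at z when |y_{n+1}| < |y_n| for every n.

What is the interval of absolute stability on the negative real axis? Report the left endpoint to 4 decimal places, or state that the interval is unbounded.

(-2.3636, 0).

With y'=λy (z=hλ):
  y_{n+1} = y_n + z·[12/13·y_n + 1/13·y_{n+1}] ⇒ (1 − 1/13z)y_{n+1} = (1 + 12/13z)y_n
  R(z) = (1 + 12/13z)/(1 − 1/13z).

Solve |R(x)|<1 on ℝ⁻.
x=-0.38: |R|=0.6308
R=−1: 1+12/13x = −1+1/13x ⇒ -11/13x=2 ⇒ x=2/(-11/13)=-2.3636
Confirm numerically:
  x=-1.371: |R|=0.24021 <1
  x=-1.359: |R|=0.23038 <1
  x=-1.014: |R|=0.05937 <1
  x=-2.775: |R|=1.28685 >1
  x=-2.573: |R|=1.14788 >1
  x=-2.402: |R|=1.02740 >1
So |R|<1 on (-2.3636, 0).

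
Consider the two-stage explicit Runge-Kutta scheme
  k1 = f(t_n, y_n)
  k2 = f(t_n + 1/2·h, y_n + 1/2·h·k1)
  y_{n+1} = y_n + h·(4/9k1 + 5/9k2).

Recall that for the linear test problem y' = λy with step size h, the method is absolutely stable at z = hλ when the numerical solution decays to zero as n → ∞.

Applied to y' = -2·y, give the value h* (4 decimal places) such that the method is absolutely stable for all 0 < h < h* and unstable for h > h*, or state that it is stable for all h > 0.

(-3.6000,0); λ=-2 ⇒ h* = (18/5)/2 = 1.8000.

Set f=λy, z=hλ:
  k1=λy_n ⇒ h·k1=z·y_n;  k2=λ(1+1/2z)y_n ⇒ h·k2=z(1+1/2z)y_n
  y_{n+1}/y_n = 1 + 4/9z + 5/9z(1+1/2z) = 1 + z + 5/18z²
  Hence R(z) = 1 + z + 5/18z².

Solve |R(x)|<1 on ℝ⁻.
x=-0.96: |R|=0.2960
R=1: x+5/18x²=0 ⇒ x=−18/5=-3.6000; min R=1−1/(4·5/18)=0.1000>−1
Confirm numerically:
  x=-2.969: |R|=0.47960 <1
  x=-2.449: |R|=0.21700 <1
  x=-2.305: |R|=0.17084 <1
  x=-2.070: |R|=0.12025 <1
  x=-4.007: |R|=1.45301 >1
  x=-3.745: |R|=1.15084 >1
  x=-3.733: |R|=1.13791 >1
So |R|<1 on (-3.6000, 0).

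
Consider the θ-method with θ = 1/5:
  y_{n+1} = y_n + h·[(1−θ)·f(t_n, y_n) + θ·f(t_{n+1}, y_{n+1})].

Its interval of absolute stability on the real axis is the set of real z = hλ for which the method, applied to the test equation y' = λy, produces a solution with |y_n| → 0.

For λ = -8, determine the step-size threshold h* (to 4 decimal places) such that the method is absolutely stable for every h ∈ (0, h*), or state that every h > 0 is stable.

(-3.3333,0); λ=-8 ⇒ h* = (10/3)/8 = 0.4167.

Test eqn y'=λy, z=hλ:
  y_{n+1} = y_n + z·[4/5·y_n + 1/5·y_{n+1}] ⇒ (1 − 1/5z)y_{n+1} = (1 + 4/5z)y_n
  so R(z) = (1 + 4/5z)/(1 − 1/5z).

Boundary: |R(x)|=1, x<0.
x=-1.09: |R|=0.1051
R=−1: 1+4/5x = −1+1/5x ⇒ -3/5x=2 ⇒ x=2/(-3/5)=-3.3333
Confirm numerically:
  x=-3.279: |R|=0.98031 <1
  x=-3.125: |R|=0.92308 <1
  x=-2.754: |R|=0.77586 <1
  x=-3.918: |R|=1.19668 >1
  x=-3.400: |R|=1.02381 >1
Stable set (-3.3333, 0).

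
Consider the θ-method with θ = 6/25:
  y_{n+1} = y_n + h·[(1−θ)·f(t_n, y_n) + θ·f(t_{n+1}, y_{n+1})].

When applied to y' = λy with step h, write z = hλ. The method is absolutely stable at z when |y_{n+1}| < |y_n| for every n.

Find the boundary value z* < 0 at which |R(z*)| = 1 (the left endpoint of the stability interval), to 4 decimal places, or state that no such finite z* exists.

z* = -3.8462.

Test eqn y'=λy, z=hλ:
  y_{n+1} = y_n + z·[19/25·y_n + 6/25·y_{n+1}] ⇒ (1 − 6/25z)y_{n+1} = (1 + 19/25z)y_n
  Hence R(z) = (1 + 19/25z)/(1 − 6/25z).

Solve |R(x)|<1 on ℝ⁻.
x=-1.19: |R|=0.0744
R=−1: 1+19/25x = −1+6/25x ⇒ -13/25x=2 ⇒ x=2/(-13/25)=-3.8462
Confirm numerically:
  x=-2.561: |R|=0.58611 <1
  x=-2.271: |R|=0.46986 <1
  x=-1.575: |R|=0.14296 <1
  x=-4.237: |R|=1.10077 >1
  x=-4.095: |R|=1.06526 >1
Stable set (-3.8462, 0).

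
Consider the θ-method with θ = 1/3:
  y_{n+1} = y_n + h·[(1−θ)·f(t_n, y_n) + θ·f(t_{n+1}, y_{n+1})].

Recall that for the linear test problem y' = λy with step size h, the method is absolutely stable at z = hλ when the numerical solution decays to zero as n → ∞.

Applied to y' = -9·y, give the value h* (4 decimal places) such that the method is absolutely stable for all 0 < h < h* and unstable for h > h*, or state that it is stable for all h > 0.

(-6.0000,0); λ=-9 ⇒ h* = (6)/9 = 0.6667.

On y'=λy, z=hλ:
  y_{n+1} = y_n + z·[2/3·y_n + 1/3·y_{n+1}] ⇒ (1 − 1/3z)y_{n+1} = (1 + 2/3z)y_n
  Hence R(z) = (1 + 2/3z)/(1 − 1/3z).

Need |R(x)|<1, x<0.
x=-0.48: |R|=0.5862
R=−1: 1+2/3x = −1+1/3x ⇒ -1/3x=2 ⇒ x=2/(-1/3)=-6.0000
Confirm numerically:
  x=-5.732: |R|=0.96931 <1
  x=-4.860: |R|=0.85496 <1
  x=-3.451: |R|=0.60487 <1
  x=-6.342: |R|=1.03661 >1
  x=-6.247: |R|=1.02671 >1
Interval (-6.0000, 0).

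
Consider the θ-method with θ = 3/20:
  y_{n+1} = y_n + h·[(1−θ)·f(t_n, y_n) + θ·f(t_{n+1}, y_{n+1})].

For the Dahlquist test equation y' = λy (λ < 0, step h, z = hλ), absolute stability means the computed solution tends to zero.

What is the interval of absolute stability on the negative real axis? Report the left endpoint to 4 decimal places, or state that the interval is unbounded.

Test eqn y'=λy, z=hλ:
  y_{n+1} = y_n + z·[17/20·y_n + 3/20·y_{n+1}] ⇒ (1 − 3/20z)y_{n+1} = (1 + 17/20z)y_n
  Hence R(z) = (1 + 17/20z)/(1 − 3/20z).

Boundary: |R(x)|=1, x<0.
x=-0.92: |R|=0.1916
R=−1: 1+17/20x = −1+3/20x ⇒ -7/10x=2 ⇒ x=2/(-7/10)=-2.8571
Confirm numerically:
  x=-2.602: |R|=0.87154 <1
  x=-1.950: |R|=0.50870 <1
  x=-1.761: |R|=0.39303 <1
  x=-1.381: |R|=0.14402 <1
  x=-3.338: |R|=1.22430 >1
  x=-3.184: |R|=1.15485 >1
  x=-2.942: |R|=1.04121 >1
So |R|<1 on (-2.8571, 0).

z∈(-2.8571,0).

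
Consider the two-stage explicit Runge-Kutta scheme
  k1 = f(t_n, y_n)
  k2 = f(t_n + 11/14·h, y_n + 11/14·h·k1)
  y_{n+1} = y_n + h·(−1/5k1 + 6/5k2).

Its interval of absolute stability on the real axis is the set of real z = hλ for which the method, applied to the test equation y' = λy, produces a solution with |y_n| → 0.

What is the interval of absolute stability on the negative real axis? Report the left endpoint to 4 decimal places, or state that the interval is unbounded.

On y'=λy, z=hλ:
  k1=λy_n ⇒ h·k1=z·y_n;  k2=λ(1+11/14z)y_n ⇒ h·k2=z(1+11/14z)y_n
  y_{n+1}/y_n = 1 − 1/5z + 6/5z(1+11/14z) = 1 + z + 33/35z²
  so R(z) = 1 + z + 33/35z².

Need |R(x)|<1, x<0.
x=-0.77: |R|=0.7890
R=1: x+33/35x²=0 ⇒ x=−35/33=-1.0606; min R=1−1/(4·33/35)=0.7348>−1
Confirm numerically:
  x=-0.966: |R|=0.91383 <1
  x=-0.715: |R|=0.76701 <1
  x=-0.667: |R|=0.75247 <1
  x=-1.554: |R|=1.72292 >1
  x=-1.460: |R|=1.54979 >1
Interval (-1.0606, 0).

z∈(-1.0606,0).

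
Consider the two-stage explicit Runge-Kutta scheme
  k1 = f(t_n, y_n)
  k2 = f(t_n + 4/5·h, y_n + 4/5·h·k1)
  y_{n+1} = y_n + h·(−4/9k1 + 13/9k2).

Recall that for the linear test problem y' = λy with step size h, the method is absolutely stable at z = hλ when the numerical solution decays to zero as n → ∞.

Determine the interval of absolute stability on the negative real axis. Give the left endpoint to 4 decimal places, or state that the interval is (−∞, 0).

z∈(-0.8654,0).

On y'=λy, z=hλ:
  k1=λy_n ⇒ h·k1=z·y_n;  k2=λ(1+4/5z)y_n ⇒ h·k2=z(1+4/5z)y_n
  y_{n+1}/y_n = 1 − 4/9z + 13/9z(1+4/5z) = 1 + z + 52/45z²
  Hence R(z) = 1 + z + 52/45z².

Find x<0 with |R(x)|<1.
x=-0.66: |R|=0.8434
R=1: x+52/45x²=0 ⇒ x=−45/52=-0.8654; min R=1−1/(4·52/45)=0.7837>−1
Confirm numerically:
  x=-0.791: |R|=0.93201 <1
  x=-0.749: |R|=0.89927 <1
  x=-0.683: |R|=0.85605 <1
  x=-0.465: |R|=0.78486 <1
  x=-1.100: |R|=1.29822 >1
  x=-0.963: |R|=1.10863 >1
So |R|<1 on (-0.8654, 0).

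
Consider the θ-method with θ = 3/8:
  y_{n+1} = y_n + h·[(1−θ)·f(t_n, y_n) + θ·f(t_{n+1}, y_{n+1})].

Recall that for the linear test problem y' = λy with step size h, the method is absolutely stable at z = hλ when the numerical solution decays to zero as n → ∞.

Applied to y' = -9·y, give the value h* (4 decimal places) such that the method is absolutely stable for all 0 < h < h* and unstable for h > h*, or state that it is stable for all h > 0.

Set f=λy, z=hλ:
  y_{n+1} = y_n + z·[5/8·y_n + 3/8·y_{n+1}] ⇒ (1 − 3/8z)y_{n+1} = (1 + 5/8z)y_n
  ⇒ R(z) = (1 + 5/8z)/(1 − 3/8z).

Solve |R(x)|<1 on ℝ⁻.
x=-0.57: |R|=0.5304
R=−1: 1+5/8x = −1+3/8x ⇒ -1/4x=2 ⇒ x=2/(-1/4)=-8.0000
Confirm numerically:
  x=-7.403: |R|=0.96048 <1
  x=-5.484: |R|=0.79421 <1
  x=-4.299: |R|=0.64579 <1
  x=-3.479: |R|=0.50957 <1
  x=-8.179: |R|=1.01100 >1
  x=-8.165: |R|=1.01016 >1
  x=-8.064: |R|=1.00398 >1
Interval (-8.0000, 0).

(-8.0000,0); λ=-9 ⇒ h* = (8)/9 = 0.8889.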